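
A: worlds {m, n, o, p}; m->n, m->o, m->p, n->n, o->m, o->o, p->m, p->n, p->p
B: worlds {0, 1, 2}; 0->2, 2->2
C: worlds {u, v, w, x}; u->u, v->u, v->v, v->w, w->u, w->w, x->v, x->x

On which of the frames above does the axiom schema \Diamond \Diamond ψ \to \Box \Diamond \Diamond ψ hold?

This is the axiom for a generalized confluence (Geach) condition; its first-order frame correspondent is \forall x \forall y \forall z ((x R^2 y \wedge xRz) \to \exists w (y = w \wedge z R^2 w)).
A: fails — mR²m, mRn but no w with m=w and nR²w.
B: satisfies the condition.
C: fails — vR²v, vRu but no t with v=t and uR²t.
Valid on: B.

B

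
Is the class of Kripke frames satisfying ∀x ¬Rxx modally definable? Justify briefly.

No — not modally definable

If a class were modally definable it would be closed under surjective bounded morphisms (Goldblatt–Thomason).
The 4-cycle (worlds s,t,u,v with s→t→u→v→s) is irreflexive, and the map sending every world to a single reflexive point • is a surjective bounded morphism (forth: every edge maps to (•,•); back: every world has a successor). So any modal formula valid on the 4-cycle is also valid on the reflexive point, which is not irreflexive.
So no modal formula (or set of formulas) defines exactly the irreflexive frames.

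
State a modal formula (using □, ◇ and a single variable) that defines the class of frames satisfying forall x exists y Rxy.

A defining formula is □r → ◇r (the D axiom).

□r → ◇r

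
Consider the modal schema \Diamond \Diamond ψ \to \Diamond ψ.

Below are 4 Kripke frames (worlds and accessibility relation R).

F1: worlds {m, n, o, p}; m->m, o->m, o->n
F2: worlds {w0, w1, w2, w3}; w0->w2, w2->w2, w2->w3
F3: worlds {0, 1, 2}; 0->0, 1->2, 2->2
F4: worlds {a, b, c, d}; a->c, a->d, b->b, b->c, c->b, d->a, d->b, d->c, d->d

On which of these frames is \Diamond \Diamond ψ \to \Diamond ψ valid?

F1, F3

The schema corresponds to a generalized confluence (Geach) condition: \forall x \forall y (x R^2 y \to \exists w (y = w \wedge xRw)).
F1: holds.
F2: fails — w0R²w3 but no w with w3=w and w0Rw.
F3: holds.
F4: fails — aR²a but no w with a=w and aRw.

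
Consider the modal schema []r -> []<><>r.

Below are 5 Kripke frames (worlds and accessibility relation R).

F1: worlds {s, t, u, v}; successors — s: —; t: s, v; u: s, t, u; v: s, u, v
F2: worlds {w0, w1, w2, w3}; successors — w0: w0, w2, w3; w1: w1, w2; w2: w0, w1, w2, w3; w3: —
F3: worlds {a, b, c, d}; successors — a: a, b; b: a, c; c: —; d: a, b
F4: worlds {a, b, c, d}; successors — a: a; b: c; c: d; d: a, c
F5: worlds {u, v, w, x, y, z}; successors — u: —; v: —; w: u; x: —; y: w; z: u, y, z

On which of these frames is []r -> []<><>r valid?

F4

The schema corresponds to a generalized confluence (Geach) condition: forall x forall z (xRz -> exists w (xRw & z R^2 w)).
F1: fails — tRs but no w with tRw and sR²w.
F2: fails — w0Rw3 but no w with w0Rw and w3R²w.
F3: fails — bRc but no w with bRw and cR²w.
F4: holds.
F5: fails — wRu but no t with wRt and uR²t.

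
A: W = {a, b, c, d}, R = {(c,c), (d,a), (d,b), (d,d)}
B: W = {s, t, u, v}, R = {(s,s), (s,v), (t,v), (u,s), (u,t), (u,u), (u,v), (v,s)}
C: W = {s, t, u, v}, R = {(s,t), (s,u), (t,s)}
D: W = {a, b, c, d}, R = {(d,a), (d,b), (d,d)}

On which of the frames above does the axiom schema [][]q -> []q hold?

A, D

The schema corresponds to density: forall x forall y (Rxy -> exists z (Rxz & Rzy)).
A: satisfies the condition.
B: fails — Rtv but no z with Rtz and Rzv.
C: fails — Rsu but no z with Rsz and Rzu.
D: satisfies the condition.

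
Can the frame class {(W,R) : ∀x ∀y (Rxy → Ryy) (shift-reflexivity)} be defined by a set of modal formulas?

Yes, by □(□p → p)

The condition is shift-reflexivity. A defining modal formula is □(□p → p).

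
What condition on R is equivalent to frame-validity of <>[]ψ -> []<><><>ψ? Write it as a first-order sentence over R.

This is a Sahlqvist (Geach-type) schema ◇^1□^1ψ → □^1◇^3ψ.
Minimal-valuation argument: fix x; take any y with xR^1y and any z with xR^1z. Set V(ψ) to the set of worlds R-reachable from y in exactly 1 step. Then □^1ψ holds at y, so the antecedent holds at x; validity forces ◇^3ψ at z, giving a w with zR^3w and yR^1w.
First-order correspondent: forall x forall y forall z ((xRy & xRz) -> exists w (yRw & z R^3 w)).

forall x forall y forall z ((xRy & xRz) -> exists w (yRw & z R^3 w))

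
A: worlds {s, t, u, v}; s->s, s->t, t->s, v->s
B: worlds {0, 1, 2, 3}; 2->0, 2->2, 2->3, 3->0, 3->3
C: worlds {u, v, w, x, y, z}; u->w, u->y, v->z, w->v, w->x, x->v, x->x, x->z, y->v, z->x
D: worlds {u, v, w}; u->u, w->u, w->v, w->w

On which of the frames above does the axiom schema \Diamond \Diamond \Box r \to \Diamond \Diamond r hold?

A

Frame correspondent (Sahlqvist): \forall x \forall y (x R^2 y \to \exists w (yRw \wedge x R^2 w)) — i.e. a generalized confluence (Geach) condition.
A: ✓.
B: fails — 2R²0 but no w with 0Rw and 2R²w.
C: fails — uR²v but no t with vRt and uR²t.
D: fails — wR²v but no t with vRt and wR²t.
Valid on: A.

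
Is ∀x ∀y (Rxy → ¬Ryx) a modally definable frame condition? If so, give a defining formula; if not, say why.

No

If a class were modally definable it would be closed under surjective bounded morphisms (Goldblatt–Thomason).
The 3-cycle (worlds 0,1,2 with 0→1→2→0) is asymmetric. Mapping every world to a single reflexive point • is a surjective bounded morphism, and the reflexive point is not asymmetric (R•• but asymmetry requires ¬R••).
So the class is not modally definable.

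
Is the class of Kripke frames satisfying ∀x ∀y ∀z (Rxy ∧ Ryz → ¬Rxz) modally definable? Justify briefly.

Not definable by any modal formula

Any modally definable frame class is closed under surjective bounded morphisms.
The 7-cycle (worlds 0,1,2,3,4,5,6 with 0→1→2→3→4→5→6→0) is intransitive. Mapping every world to a single reflexive point • is a surjective bounded morphism; the reflexive point is not intransitive (R••∧R•• but R••).
Hence intransitivity is not modally definable.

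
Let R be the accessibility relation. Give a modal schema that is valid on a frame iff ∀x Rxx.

□s → s

A defining formula is □s → s (the T axiom).
Suppose □s→s is valid. At any x set V(s)={w : Rxw}. Then □s holds at x, so s holds at x, i.e. Rxx.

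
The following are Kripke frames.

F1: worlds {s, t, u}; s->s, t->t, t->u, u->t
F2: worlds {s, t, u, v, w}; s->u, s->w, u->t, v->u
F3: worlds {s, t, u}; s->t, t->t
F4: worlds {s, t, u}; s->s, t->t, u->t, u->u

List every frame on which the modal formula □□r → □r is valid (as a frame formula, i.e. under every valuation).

The schema corresponds to density: ∀x ∀y (Rxy → ∃z (Rxz ∧ Rzy)).
F1: satisfies the condition.
F2: fails — Rsu but no z with Rsz and Rzu.
F3: satisfies the condition.
F4: satisfies the condition.

F1, F3, F4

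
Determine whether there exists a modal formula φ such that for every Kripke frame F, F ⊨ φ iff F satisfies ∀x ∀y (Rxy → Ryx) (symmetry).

Yes — defined by p → □◇p

This is a Sahlqvist condition; the B axiom p → □◇p defines it.
Suppose p→□◇p is valid. Take Rxy and set V(p)={x}. Then p at x, so □◇p at x, so ◇p at y, so some z with Ryz has p; z=x, i.e. Ryx.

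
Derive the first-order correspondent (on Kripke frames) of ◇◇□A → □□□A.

This is a Sahlqvist (Geach-type) schema ◇^2□^1A → □^3◇^0A.
Minimal-valuation argument: fix x; take any y with xR^2y and any z with xR^3z. Set V(A) to the set of worlds R-reachable from y in exactly 1 step. Then □^1A holds at y, so the antecedent holds at x; validity forces ◇^0A at z, giving a w with zR^0w and yR^1w.
First-order correspondent: ∀x ∀y ∀z ((xR²y ∧ xR³z) → ∃w (yRw ∧ z = w)).

∀x ∀y ∀z ((xR²y ∧ xR³z) → ∃w (yRw ∧ z = w))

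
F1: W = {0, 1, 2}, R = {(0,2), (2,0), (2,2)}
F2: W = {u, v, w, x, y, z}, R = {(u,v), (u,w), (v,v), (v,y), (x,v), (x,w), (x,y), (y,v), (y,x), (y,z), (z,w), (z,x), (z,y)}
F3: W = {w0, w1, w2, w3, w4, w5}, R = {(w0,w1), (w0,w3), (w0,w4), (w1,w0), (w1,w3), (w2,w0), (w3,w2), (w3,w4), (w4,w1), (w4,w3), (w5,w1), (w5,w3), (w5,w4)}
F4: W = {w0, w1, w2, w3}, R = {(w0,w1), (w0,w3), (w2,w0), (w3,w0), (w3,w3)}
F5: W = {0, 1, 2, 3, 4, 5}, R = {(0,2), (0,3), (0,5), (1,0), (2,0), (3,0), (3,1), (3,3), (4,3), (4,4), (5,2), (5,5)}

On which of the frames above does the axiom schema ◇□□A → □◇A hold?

The schema corresponds to a generalized confluence (Geach) condition: ∀x ∀y ∀z ((xRy ∧ xRz) → ∃w (yR²w ∧ zRw)).
F1: satisfies the condition.
F2: fails — uRv, uRw but no t with vR²t and wRt.
F3: fails — w0Rw3, w0Rw3 but no w with w3R²w and w3Rw.
F4: fails — w0Rw1, w0Rw1 but no w with w1R²w and w1Rw.
F5: fails — 0R2, 0R2 but no w with 2R²w and 2Rw.

F1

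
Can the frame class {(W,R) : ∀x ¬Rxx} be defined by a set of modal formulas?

Modal frame validity is preserved under surjective bounded morphisms.
The 2-cycle (worlds 0,1 with 0→1→0) is irreflexive, and the map sending every world to a single reflexive point • is a surjective bounded morphism (forth: every edge maps to (•,•); back: every world has a successor). So any modal formula valid on the 2-cycle is also valid on the reflexive point, which is not irreflexive.
So the class is not modally definable.

No — not modally definable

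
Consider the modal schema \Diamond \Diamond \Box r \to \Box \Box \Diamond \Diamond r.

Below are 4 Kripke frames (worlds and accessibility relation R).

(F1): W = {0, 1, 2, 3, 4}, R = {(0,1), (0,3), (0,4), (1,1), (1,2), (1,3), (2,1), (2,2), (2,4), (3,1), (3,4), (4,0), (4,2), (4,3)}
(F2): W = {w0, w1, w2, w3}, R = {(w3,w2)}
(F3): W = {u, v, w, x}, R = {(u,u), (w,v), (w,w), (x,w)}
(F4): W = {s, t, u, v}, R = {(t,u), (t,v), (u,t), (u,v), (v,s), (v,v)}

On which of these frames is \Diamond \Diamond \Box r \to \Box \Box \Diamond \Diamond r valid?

The schema corresponds to a generalized confluence (Geach) condition: \forall x \forall y \forall z ((x R^2 y \wedge x R^2 z) \to \exists w (yRw \wedge z R^2 w)).
(F1): satisfies the condition.
(F2): satisfies the condition.
(F3): fails — wR²v, wR²v but no t with vRt and vR²t.
(F4): fails — tR²s, tR²s but no w with sRw and sR²w.
Valid on: (F1), (F2).

(F1), (F2)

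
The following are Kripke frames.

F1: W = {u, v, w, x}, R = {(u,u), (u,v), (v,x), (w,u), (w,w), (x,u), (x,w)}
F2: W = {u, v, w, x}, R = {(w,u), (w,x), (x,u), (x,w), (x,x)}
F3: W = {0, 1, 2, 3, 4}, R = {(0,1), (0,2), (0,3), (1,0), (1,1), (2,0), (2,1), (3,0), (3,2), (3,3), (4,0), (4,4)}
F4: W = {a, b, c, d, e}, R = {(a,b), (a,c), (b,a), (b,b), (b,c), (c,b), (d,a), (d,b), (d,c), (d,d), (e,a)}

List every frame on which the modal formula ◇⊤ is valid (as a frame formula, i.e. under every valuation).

F1, F3, F4

The schema corresponds to seriality: ∀x ∃y Rxy.
F1: satisfies the condition.
F2: fails — world u has no successor.
F3: satisfies the condition.
F4: satisfies the condition.
Valid on: F1, F3, F4.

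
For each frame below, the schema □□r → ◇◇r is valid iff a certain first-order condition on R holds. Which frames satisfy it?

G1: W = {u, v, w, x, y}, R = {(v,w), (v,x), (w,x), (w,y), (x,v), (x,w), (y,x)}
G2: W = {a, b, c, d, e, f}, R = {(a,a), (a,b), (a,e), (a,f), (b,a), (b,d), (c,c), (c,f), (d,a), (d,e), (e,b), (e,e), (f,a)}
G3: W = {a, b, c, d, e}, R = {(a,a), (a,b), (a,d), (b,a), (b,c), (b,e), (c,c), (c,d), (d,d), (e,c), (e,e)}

This is the axiom for a generalized confluence (Geach) condition; its first-order frame correspondent is ∀x ∃w (xR²w ∧ xR²w).
G1: fails — at u but no t with uR²t and uR²t.
G2: ✓.
G3: ✓.

G2, G3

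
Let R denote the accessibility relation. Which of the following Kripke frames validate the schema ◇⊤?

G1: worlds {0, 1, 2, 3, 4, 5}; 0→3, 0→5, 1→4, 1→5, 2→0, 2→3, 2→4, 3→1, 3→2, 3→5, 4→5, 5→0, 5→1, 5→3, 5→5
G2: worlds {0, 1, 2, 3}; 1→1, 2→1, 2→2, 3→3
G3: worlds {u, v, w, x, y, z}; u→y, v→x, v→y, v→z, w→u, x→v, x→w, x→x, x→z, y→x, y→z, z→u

The schema corresponds to seriality: ∀x ∃y Rxy.
G1: satisfies the condition.
G2: fails — world 0 has no successor.
G3: satisfies the condition.
Valid on: G1, G3.

G1, G3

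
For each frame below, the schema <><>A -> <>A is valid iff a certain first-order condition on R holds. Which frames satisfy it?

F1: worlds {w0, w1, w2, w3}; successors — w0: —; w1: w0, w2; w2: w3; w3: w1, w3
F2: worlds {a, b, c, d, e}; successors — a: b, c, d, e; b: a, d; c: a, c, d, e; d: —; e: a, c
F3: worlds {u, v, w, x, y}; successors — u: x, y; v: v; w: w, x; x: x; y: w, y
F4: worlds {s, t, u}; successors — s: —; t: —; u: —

F4

Frame correspondent (Sahlqvist): forall x forall y forall z (Rxy & Ryz -> Rxz) — i.e. transitivity.
F1: fails — Rw1w2 and Rw2w3 but not Rw1w3.
F2: fails — Rea and Rab but not Reb.
F3: fails — Ruy and Ryw but not Ruw.
F4: ✓.
Valid on: F4.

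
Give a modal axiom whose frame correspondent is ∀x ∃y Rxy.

□q → ◇q

This is seriality; the standard corresponding axiom is D: □q → ◇q.
Suppose □q→◇q is valid. At any x set V(q)=W. Then □q at x, so ◇q at x, so x has a successor.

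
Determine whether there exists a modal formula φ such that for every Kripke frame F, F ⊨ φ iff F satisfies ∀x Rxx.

Definable; □p → p defines it

Yes: it is reflexivity, defined by the T schema □p → p.
Suppose □p→p is valid. At any x set V(p)={w : Rxw}. Then □p holds at x, so p holds at x, i.e. Rxx.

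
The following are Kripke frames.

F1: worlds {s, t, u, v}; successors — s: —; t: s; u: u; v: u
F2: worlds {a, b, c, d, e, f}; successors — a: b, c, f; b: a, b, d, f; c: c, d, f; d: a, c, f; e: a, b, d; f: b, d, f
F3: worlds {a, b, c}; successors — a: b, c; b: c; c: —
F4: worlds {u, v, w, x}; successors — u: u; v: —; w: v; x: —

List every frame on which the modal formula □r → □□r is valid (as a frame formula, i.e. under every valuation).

F1, F3, F4

This is the axiom for transitivity; its first-order frame correspondent is ∀x ∀y ∀z (Rxy ∧ Ryz → Rxz).
F1: ✓.
F2: fails — Rcd and Rda but not Rca.
F3: ✓.
F4: ✓.
Valid on: F1, F3, F4.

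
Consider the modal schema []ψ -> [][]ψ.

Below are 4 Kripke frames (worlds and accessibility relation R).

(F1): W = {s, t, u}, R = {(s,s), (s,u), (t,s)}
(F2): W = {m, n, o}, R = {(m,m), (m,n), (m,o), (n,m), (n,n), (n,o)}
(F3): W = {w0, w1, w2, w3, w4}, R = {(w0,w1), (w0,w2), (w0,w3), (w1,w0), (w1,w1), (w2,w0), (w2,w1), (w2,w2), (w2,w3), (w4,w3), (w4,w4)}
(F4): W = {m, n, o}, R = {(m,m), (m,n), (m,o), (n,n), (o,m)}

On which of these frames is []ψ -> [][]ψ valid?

(F2)

Frame correspondent (Sahlqvist): forall x forall y forall z (Rxy & Ryz -> Rxz) — i.e. transitivity.
(F1): fails — Rts and Rsu but not Rtu.
(F2): satisfies the condition.
(F3): fails — Rw1w0 and Rw0w2 but not Rw1w2.
(F4): fails — Rom and Rmo but not Roo.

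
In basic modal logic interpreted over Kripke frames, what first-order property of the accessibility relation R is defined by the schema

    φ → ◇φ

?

reflexivity: ∀x Rxx

Equivalently (dual form): □φ → φ.
Suppose □φ→φ is valid. At any x set V(φ)={w : Rxw}. Then □φ holds at x, so φ holds at x, i.e. Rxx.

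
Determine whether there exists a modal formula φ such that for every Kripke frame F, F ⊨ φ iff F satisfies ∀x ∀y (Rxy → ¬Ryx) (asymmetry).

No — not modally definable

Modal frame validity is preserved under surjective bounded morphisms.
The 5-cycle (worlds a,b,c,d,e with a→b→c→d→e→a) is asymmetric. Mapping every world to a single reflexive point • is a surjective bounded morphism, and the reflexive point is not asymmetric (R•• but asymmetry requires ¬R••).
So no modal formula (or set of formulas) defines exactly the asymmetric frames.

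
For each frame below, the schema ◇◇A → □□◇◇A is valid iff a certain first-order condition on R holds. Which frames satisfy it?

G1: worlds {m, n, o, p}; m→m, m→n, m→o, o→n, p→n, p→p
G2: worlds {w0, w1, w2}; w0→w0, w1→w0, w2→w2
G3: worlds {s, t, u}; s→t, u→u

G2, G3

Frame correspondent (Sahlqvist): ∀x ∀y ∀z ((xR²y ∧ xR²z) → ∃w (y = w ∧ zR²w)) — i.e. a generalized confluence (Geach) condition.
G1: fails — mR²m, mR²n but no w with m=w and nR²w.
G2: condition met.
G3: condition met.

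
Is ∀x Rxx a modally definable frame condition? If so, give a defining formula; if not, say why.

Yes: it is reflexivity, defined by the T schema □q → q.
Suppose □q→q is valid. At any x set V(q)={w : Rxw}. Then □q holds at x, so q holds at x, i.e. Rxx.

Yes — defined by □q → q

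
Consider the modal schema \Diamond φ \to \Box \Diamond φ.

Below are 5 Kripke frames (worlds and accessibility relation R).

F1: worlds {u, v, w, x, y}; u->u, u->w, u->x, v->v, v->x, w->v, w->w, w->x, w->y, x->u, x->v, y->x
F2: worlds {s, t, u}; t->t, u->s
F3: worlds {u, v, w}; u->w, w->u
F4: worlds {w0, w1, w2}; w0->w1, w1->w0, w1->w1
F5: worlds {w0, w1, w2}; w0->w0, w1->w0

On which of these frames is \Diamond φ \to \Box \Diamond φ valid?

This is the axiom for the Euclidean property; its first-order frame correspondent is \forall x \forall y \forall z (Rxy \wedge Rxz \to Ryz).
F1: fails — Ruw and Ruu but not Rwu.
F2: fails — Rus and Rus but not Rss.
F3: fails — Ruw and Ruw but not Rww.
F4: fails — Rw1w0 and Rw1w0 but not Rw0w0.
F5: condition met.

F5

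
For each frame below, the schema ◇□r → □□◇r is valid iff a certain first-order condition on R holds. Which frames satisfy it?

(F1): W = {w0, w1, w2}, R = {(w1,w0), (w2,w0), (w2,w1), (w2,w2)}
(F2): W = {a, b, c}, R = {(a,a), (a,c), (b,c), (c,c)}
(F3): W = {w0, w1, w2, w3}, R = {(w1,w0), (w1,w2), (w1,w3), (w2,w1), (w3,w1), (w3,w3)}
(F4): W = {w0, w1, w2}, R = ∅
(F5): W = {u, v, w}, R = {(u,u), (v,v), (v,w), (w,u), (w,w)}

(F2), (F4)

The schema corresponds to a generalized confluence (Geach) condition: ∀x ∀y ∀z ((xRy ∧ xR²z) → ∃w (yRw ∧ zRw)).
(F1): fails — w2Rw0, w2R²w0 but no w with w0Rw and w0Rw.
(F2): ✓.
(F3): fails — w1Rw0, w1R²w1 but no w with w0Rw and w1Rw.
(F4): ✓.
(F5): fails — vRv, vR²u but no t with vRt and uRt.
Valid on: (F2), (F4).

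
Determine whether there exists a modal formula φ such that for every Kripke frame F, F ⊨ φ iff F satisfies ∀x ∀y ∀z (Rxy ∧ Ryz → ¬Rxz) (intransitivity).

No

Modal frame validity is preserved under surjective bounded morphisms.
The 3-cycle (worlds s,t,u with s→t→u→s) is intransitive. Mapping every world to a single reflexive point • is a surjective bounded morphism; the reflexive point is not intransitive (R••∧R•• but R••).
So no modal formula (or set of formulas) defines exactly the intransitive frames.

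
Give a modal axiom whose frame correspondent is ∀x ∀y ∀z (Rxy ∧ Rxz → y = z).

◇r → □r

This is partial functionality; the standard corresponding axiom is CD: ◇r → □r.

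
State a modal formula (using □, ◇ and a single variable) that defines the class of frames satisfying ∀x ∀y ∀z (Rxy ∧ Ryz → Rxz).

□ψ → □□ψ

This is transitivity; the standard corresponding axiom is 4: □ψ → □□ψ.
Suppose □ψ→□□ψ is valid. Take Rxy, Ryz and set V(ψ)={w : Rxw}. Then □ψ at x, so □□ψ at x, so □ψ at y, so ψ at z, i.e. Rxz.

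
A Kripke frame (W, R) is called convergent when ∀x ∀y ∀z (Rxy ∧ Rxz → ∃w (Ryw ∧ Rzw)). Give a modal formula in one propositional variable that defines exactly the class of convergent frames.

A defining formula is ◇□q → □◇q (the .2 axiom).
Suppose ◇□q→□◇q is valid. Take Rxy, Rxz and set V(q)={w : Ryw}. Then □q at y so ◇□q at x, so □◇q at x, so ◇q at z, giving w with Rzw and Ryw.

◇□q → □◇q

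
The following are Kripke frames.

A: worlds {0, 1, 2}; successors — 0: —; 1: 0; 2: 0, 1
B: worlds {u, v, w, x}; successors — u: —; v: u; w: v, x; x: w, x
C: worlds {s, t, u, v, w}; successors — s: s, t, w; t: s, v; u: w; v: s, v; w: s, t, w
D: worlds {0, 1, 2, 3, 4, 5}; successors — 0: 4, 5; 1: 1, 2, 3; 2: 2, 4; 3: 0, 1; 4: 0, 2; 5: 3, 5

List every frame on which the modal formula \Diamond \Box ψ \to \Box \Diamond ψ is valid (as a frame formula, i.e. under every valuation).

The schema corresponds to convergence: \forall x \forall y \forall z (Rxy \wedge Rxz \to \exists w (Ryw \wedge Rzw)).
A: fails — R10 and R10 but 0 and 0 have no common successor.
B: fails — Rvu and Rvu but u and u have no common successor.
C: ✓.
D: fails — R04 and R05 but 4 and 5 have no common successor.
Valid on: C.

C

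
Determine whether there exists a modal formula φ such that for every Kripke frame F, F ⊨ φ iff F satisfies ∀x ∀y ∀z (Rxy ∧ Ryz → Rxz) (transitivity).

This is a Sahlqvist condition; the 4 axiom □r → □□r defines it.
Suppose □r→□□r is valid. Take Rxy, Ryz and set V(r)={w : Rxw}. Then □r at x, so □□r at x, so □r at y, so r at z, i.e. Rxz.

Yes, by □r → □□r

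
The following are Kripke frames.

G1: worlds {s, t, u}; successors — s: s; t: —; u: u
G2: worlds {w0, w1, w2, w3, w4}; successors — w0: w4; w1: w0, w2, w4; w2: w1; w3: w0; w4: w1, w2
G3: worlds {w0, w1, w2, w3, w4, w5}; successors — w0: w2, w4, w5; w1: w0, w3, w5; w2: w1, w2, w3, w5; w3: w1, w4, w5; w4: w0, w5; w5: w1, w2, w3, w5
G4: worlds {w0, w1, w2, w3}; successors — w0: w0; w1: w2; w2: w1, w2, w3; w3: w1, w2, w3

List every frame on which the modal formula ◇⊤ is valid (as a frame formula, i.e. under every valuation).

G2, G3, G4

The schema corresponds to seriality: ∀x ∃y Rxy.
G1: fails — world t has no successor.
G2: holds.
G3: holds.
G4: holds.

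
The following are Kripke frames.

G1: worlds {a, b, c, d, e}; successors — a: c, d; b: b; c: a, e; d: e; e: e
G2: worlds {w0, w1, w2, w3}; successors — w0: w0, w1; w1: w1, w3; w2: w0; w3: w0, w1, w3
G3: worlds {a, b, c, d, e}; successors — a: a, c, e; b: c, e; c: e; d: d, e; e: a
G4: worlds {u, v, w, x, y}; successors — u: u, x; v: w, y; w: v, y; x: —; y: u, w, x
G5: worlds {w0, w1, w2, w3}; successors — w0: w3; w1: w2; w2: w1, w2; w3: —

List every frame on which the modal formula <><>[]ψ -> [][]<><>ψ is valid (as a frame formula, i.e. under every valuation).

G2, G5

Frame correspondent (Sahlqvist): forall x forall y forall z ((x R^2 y & x R^2 z) -> exists w (yRw & z R^2 w)) — i.e. a generalized confluence (Geach) condition.
G1: fails — aR²a, aR²a but no w with aRw and aR²w.
G2: ✓.
G3: fails — aR²c, aR²c but no w with cRw and cR²w.
G4: fails — uR²u, uR²x but no t with uRt and xR²t.
G5: ✓.
Valid on: G2, G5.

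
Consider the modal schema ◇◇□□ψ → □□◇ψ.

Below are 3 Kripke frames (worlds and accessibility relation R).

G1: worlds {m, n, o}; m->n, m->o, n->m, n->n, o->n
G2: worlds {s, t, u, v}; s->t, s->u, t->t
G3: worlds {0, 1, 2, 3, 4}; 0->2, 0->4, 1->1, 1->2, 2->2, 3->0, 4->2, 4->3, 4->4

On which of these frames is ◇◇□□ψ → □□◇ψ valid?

Frame correspondent (Sahlqvist): ∀x ∀y ∀z ((xR²y ∧ xR²z) → ∃w (yR²w ∧ zRw)) — i.e. a generalized confluence (Geach) condition.
G1: holds.
G2: holds.
G3: fails — 0R²2, 0R²3 but no w with 2R²w and 3Rw.
Valid on: G1, G2.

G1, G2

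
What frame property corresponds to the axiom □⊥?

Emptiness of R

□⊥ is valid iff no world has any successor (otherwise □⊥ fails at any world with one).
Conversely, any frame satisfying ∀x ∀y ¬Rxy validates the schema.
Frame condition: ∀x ∀y ¬Rxy.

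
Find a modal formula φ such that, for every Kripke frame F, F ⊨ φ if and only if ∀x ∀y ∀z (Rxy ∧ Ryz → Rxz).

□s → □□s

A defining formula is □s → □□s (the 4 axiom).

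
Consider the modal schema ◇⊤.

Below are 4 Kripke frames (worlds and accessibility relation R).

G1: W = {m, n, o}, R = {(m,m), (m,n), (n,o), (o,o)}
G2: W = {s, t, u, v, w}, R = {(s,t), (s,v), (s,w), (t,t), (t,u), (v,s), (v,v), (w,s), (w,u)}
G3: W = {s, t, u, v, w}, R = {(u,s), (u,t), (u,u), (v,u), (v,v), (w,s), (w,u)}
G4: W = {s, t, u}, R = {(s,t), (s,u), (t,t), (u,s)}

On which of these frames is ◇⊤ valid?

The schema corresponds to seriality: ∀x ∃y Rxy.
G1: ✓.
G2: fails — world u has no successor.
G3: fails — world s has no successor.
G4: ✓.

G1, G4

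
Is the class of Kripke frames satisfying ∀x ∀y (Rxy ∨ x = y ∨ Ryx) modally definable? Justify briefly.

No

If a class were modally definable it would be closed under disjoint unions (Goldblatt–Thomason).
Take 4 disjoint single-world reflexive frames: each is trivially connected, but their disjoint union has 4 worlds with no edge between distinct components, so it is not connected.
Hence connectedness of R is not modally definable.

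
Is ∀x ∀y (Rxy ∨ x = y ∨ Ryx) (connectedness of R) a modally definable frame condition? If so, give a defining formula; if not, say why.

Any modally definable frame class is closed under disjoint unions.
Take 2 disjoint single-world reflexive frames: each is trivially connected, but their disjoint union has 2 worlds with no edge between distinct components, so it is not connected.
So no modal formula (or set of formulas) defines exactly the connected frames.

No — not modally definable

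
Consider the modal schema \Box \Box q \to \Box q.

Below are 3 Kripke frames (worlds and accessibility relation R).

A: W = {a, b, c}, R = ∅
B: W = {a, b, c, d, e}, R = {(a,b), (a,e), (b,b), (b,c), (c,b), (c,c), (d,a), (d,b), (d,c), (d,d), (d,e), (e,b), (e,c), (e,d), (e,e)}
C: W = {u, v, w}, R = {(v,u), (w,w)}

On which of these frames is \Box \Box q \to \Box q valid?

Frame correspondent (Sahlqvist): \forall x \forall y (Rxy \to \exists z (Rxz \wedge Rzy)) — i.e. density.
A: ✓.
B: ✓.
C: fails — Rvu but no z with Rvz and Rzu.

A, B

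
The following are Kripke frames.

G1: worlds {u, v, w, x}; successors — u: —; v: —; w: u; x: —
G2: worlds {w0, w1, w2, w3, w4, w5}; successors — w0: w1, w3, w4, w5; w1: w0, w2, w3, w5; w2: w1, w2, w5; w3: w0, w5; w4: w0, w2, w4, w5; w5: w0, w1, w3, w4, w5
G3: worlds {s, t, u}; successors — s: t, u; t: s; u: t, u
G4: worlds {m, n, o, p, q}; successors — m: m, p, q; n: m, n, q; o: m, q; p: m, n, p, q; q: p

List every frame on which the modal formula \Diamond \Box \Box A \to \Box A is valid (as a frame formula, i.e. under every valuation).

G3, G4

The schema corresponds to a generalized confluence (Geach) condition: \forall x \forall y \forall z ((xRy \wedge xRz) \to \exists w (y R^2 w \wedge z = w)).
G1: fails — wRu, wRu but no t with uR²t and u=t.
G2: fails — w1Rw3, w1Rw2 but no w with w3R²w and w2=w.
G3: holds.
G4: holds.
Valid on: G3, G4.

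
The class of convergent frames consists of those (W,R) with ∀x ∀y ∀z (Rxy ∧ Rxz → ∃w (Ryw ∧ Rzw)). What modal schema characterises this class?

◇□r → □◇r

This is convergence; the standard corresponding axiom is .2: ◇□r → □◇r.
Suppose ◇□r→□◇r is valid. Take Rxy, Rxz and set V(r)={w : Ryw}. Then □r at y so ◇□r at x, so □◇r at x, so ◇r at z, giving w with Rzw and Ryw.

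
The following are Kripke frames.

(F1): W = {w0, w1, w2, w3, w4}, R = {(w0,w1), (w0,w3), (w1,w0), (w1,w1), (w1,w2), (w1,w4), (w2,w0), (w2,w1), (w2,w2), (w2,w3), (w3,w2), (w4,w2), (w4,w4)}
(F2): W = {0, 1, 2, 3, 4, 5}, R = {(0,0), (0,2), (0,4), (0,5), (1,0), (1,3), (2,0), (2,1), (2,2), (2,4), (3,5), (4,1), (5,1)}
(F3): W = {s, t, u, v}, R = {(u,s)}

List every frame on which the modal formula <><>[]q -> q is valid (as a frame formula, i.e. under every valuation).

(F3)

Frame correspondent (Sahlqvist): forall x forall y (x R^2 y -> exists w (yRw & x = w)) — i.e. a generalized confluence (Geach) condition.
(F1): fails — w0R²w0 but no w with w0Rw and w0=w.
(F2): fails — 0R²4 but no w with 4Rw and 0=w.
(F3): satisfies the condition.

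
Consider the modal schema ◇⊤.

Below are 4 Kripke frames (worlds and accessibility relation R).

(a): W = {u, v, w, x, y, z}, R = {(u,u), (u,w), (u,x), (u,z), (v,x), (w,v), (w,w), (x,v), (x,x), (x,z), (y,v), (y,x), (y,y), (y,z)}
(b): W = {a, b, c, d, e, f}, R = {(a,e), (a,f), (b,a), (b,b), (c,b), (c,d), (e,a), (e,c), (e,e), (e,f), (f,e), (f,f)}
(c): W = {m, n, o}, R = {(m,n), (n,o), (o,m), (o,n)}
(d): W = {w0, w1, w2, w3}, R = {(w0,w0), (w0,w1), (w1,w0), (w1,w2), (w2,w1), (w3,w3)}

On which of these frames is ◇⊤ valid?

Frame correspondent (Sahlqvist): ∀x ∃y Rxy — i.e. seriality.
(a): fails — world z has no successor.
(b): fails — world d has no successor.
(c): satisfies the condition.
(d): satisfies the condition.
Valid on: (c), (d).

(c), (d)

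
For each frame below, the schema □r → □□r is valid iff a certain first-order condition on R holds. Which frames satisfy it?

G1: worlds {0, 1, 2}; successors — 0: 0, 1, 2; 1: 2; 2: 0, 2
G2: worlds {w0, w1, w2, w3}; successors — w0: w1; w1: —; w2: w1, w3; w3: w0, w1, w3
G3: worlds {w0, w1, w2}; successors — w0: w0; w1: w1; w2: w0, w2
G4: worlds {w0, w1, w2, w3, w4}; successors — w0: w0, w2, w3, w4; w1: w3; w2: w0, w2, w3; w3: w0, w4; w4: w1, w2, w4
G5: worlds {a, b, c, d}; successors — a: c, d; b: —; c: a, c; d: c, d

Frame correspondent (Sahlqvist): ∀x ∀y ∀z (Rxy ∧ Ryz → Rxz) — i.e. transitivity.
G1: fails — R12 and R20 but not R10.
G2: fails — Rw2w3 and Rw3w0 but not Rw2w0.
G3: condition met.
G4: fails — Rw0w4 and Rw4w1 but not Rw0w1.
G5: fails — Rdc and Rca but not Rda.

G3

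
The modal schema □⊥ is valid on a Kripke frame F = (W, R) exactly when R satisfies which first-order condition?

□⊥ is valid iff no world has any successor (otherwise □⊥ fails at any world with one).

emptiness of R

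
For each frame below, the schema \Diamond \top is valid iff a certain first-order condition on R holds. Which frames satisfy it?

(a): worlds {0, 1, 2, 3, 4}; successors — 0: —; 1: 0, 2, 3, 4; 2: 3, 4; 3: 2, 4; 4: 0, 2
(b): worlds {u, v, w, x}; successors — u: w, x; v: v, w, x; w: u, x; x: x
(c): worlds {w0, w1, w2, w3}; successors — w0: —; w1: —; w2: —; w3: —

(b)

The schema corresponds to seriality: \forall x \exists y Rxy.
(a): fails — world 0 has no successor.
(b): holds.
(c): fails — world w0 has no successor.
Valid on: (b).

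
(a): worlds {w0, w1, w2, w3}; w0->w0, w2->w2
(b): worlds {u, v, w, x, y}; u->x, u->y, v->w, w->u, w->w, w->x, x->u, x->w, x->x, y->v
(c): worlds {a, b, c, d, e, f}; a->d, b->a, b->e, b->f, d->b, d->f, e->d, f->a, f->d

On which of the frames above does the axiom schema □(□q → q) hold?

This is the axiom for shift-reflexivity; its first-order frame correspondent is ∀x ∀y (Rxy → Ryy).
(a): condition met.
(b): fails — Rwu but not Ruu.
(c): fails — Rbf but not Rff.
Valid on: (a).

(a)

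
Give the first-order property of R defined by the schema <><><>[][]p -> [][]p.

forall x forall y forall z ((x R^3 y & x R^2 z) -> exists w (y R^2 w & z = w))

This is a Sahlqvist (Geach-type) schema ◇^3□^2p → □^2◇^0p.
Minimal-valuation argument: fix x; take any y with xR^3y and any z with xR^2z. Set V(p) to the set of worlds R-reachable from y in exactly 2 steps. Then □^2p holds at y, so the antecedent holds at x; validity forces ◇^0p at z, giving a w with zR^0w and yR^2w.
First-order correspondent: forall x forall y forall z ((x R^3 y & x R^2 z) -> exists w (y R^2 w & z = w)).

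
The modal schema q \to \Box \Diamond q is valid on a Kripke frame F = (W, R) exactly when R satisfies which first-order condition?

Symmetry

This schema is the B axiom.
Its frame correspondent is symmetry — \forall x \forall y (Rxy \to Ryx).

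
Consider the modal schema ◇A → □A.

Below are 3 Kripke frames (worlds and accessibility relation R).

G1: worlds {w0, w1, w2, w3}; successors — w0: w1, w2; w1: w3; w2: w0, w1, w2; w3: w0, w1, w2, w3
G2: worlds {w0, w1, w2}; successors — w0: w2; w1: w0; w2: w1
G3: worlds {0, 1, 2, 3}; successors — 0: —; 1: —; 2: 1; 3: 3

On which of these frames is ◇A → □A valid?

G2, G3

Frame correspondent (Sahlqvist): ∀x ∀y ∀z (Rxy ∧ Rxz → y = z) — i.e. partial functionality.
G1: fails — w0 sees both w1 and w2.
G2: ✓.
G3: ✓.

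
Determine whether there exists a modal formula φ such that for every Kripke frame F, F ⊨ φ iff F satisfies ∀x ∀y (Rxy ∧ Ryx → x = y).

Not definable by any modal formula

If a class were modally definable it would be closed under surjective bounded morphisms (Goldblatt–Thomason).
The 6-cycle (worlds 0,1,2,3,4,5 with 0→1→2→3→4→5→0) is antisymmetric. Sending even-indexed worlds to a and odd-indexed worlds to b is a surjective bounded morphism onto the two-world frame with a↔b, which is not antisymmetric.
So the class is not modally definable.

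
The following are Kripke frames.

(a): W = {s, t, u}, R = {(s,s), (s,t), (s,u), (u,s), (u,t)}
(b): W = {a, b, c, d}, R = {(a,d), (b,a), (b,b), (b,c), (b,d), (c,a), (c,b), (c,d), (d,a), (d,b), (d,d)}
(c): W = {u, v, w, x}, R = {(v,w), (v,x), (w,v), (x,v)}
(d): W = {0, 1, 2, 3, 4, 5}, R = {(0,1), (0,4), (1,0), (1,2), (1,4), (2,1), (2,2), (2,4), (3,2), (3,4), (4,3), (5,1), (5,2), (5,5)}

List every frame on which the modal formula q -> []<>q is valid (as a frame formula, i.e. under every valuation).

(c)

This is the axiom for symmetry; its first-order frame correspondent is forall x forall y (Rxy -> Ryx).
(a): fails — Rut but not Rtu.
(b): fails — Rcd but not Rdc.
(c): condition met.
(d): fails — R32 but not R23.
Valid on: (c).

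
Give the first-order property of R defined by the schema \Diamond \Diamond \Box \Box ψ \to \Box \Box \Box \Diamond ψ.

\forall x \forall y \forall z ((x R^2 y \wedge x R^3 z) \to \exists w (y R^2 w \wedge zRw))

This is a Sahlqvist (Geach-type) schema ◇^2□^2ψ → □^3◇^1ψ.
Minimal-valuation argument: fix x; take any y with xR^2y and any z with xR^3z. Set V(ψ) to the set of worlds R-reachable from y in exactly 2 steps. Then □^2ψ holds at y, so the antecedent holds at x; validity forces ◇^1ψ at z, giving a w with zR^1w and yR^2w.
First-order correspondent: \forall x \forall y \forall z ((x R^2 y \wedge x R^3 z) \to \exists w (y R^2 w \wedge zRw)).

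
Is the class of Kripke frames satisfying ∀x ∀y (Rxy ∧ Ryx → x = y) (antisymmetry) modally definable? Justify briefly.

Any modally definable frame class is closed under surjective bounded morphisms.
The 8-cycle (worlds a,b,c,d,e,f,g,h with a→b→c→d→e→f→g→h→a) is antisymmetric. Sending even-indexed worlds to • and odd-indexed worlds to ∘ is a surjective bounded morphism onto the two-world frame with •↔∘, which is not antisymmetric.
So the class is not modally definable.

Not modally definable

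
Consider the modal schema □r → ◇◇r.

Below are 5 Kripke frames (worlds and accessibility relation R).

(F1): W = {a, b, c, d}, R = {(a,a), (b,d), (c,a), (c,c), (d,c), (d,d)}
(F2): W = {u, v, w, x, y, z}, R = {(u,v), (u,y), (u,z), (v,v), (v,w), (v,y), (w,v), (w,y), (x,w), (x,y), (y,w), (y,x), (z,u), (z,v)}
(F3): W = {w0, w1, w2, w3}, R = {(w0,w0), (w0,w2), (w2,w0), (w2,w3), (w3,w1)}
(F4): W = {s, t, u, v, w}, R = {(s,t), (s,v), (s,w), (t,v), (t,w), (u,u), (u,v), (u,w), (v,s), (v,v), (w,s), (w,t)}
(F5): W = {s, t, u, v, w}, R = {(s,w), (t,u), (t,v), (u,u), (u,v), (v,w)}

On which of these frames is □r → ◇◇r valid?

This is the axiom for a generalized confluence (Geach) condition; its first-order frame correspondent is ∀x ∃w (xRw ∧ xR²w).
(F1): condition met.
(F2): condition met.
(F3): fails — at w1 but no w with w1Rw and w1R²w.
(F4): condition met.
(F5): fails — at s but no w* with sRw* and sR²w*.

(F1), (F2), (F4)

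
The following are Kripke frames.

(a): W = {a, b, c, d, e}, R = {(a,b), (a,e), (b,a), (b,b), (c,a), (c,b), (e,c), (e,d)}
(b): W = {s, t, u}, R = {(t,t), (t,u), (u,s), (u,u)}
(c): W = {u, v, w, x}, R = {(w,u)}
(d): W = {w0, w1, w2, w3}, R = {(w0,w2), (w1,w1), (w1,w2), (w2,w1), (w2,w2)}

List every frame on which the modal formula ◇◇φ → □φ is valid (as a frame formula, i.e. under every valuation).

(c)

Frame correspondent (Sahlqvist): ∀x ∀y ∀z ((xR²y ∧ xRz) → ∃w (y = w ∧ z = w)) — i.e. a generalized confluence (Geach) condition.
(a): fails — aR²a, aRb but a ≠ b.
(b): fails — tR²s, tRt but s ≠ t.
(c): condition met.
(d): fails — w0R²w1, w0Rw2 but w1 ≠ w2.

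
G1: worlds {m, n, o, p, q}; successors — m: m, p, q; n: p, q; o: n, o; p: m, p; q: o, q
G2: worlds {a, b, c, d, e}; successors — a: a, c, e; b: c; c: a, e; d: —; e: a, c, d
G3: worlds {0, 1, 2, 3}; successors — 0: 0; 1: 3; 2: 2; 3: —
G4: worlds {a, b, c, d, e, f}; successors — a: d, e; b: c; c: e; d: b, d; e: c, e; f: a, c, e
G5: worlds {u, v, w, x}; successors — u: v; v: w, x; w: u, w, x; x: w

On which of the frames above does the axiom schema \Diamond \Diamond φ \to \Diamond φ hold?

This is the axiom for a generalized confluence (Geach) condition; its first-order frame correspondent is \forall x \forall y (x R^2 y \to \exists w (y = w \wedge xRw)).
G1: fails — mR²o but no w with o=w and mRw.
G2: fails — aR²d but no w with d=w and aRw.
G3: satisfies the condition.
G4: fails — aR²b but no w with b=w and aRw.
G5: fails — uR²w but no t with w=t and uRt.
Valid on: G3.

G3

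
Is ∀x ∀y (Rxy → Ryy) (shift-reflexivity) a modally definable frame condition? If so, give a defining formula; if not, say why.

Yes — defined by □(□q → q)

Yes: it is shift-reflexivity, defined by the T□ schema □(□q → q).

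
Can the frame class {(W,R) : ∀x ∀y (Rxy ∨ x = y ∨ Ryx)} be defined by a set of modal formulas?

If a class were modally definable it would be closed under disjoint unions (Goldblatt–Thomason).
Take 3 disjoint single-world reflexive frames: each is trivially connected, but their disjoint union has 3 worlds with no edge between distinct components, so it is not connected.
Hence connectedness of R is not modally definable.

No — not modally definable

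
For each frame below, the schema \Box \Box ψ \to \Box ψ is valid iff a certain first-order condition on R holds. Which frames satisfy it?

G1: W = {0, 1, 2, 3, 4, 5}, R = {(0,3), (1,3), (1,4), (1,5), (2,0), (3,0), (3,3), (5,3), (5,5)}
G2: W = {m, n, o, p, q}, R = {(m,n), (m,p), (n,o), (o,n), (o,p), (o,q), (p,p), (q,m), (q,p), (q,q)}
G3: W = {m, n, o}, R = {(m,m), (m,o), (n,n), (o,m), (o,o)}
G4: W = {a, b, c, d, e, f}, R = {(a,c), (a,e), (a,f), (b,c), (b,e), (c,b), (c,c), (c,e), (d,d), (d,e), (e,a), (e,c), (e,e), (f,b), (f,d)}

Frame correspondent (Sahlqvist): \forall x \forall y (Rxy \to \exists z (Rxz \wedge Rzy)) — i.e. density.
G1: fails — R14 but no z with R1z and Rz4.
G2: fails — Ron but no z with Roz and Rzn.
G3: satisfies the condition.
G4: fails — Rfb but no z with Rfz and Rzb.
Valid on: G3.

G3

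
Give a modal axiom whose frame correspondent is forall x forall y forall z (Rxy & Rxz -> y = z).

◇p → □p

The condition is partial functionality. The CD schema ◇p → □p defines it.
Suppose ◇p→□p is valid. Take Rxy, Rxz and set V(p)={y}. Then ◇p at x, so □p at x, so p at z, i.e. z=y.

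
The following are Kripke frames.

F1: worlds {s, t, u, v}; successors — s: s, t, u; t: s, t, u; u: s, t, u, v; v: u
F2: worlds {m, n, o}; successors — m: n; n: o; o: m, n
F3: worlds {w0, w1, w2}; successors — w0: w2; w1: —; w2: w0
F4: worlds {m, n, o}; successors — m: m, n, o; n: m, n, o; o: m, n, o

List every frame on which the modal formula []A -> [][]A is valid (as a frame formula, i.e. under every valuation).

Frame correspondent (Sahlqvist): forall x forall y forall z (Rxy & Ryz -> Rxz) — i.e. transitivity.
F1: fails — Rvu and Ruv but not Rvv.
F2: fails — Rno and Rom but not Rnm.
F3: fails — Rw0w2 and Rw2w0 but not Rw0w0.
F4: holds.
Valid on: F4.

F4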